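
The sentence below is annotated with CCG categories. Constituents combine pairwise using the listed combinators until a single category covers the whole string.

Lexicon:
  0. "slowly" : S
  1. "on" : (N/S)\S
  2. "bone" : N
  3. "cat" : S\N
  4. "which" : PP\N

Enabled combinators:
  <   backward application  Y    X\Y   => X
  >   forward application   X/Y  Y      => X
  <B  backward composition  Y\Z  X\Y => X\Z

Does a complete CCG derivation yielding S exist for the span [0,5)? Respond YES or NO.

NO

S (N/S)\S N S\N PP\N
CKY chart[0,5] = {PP}; S ∉ chart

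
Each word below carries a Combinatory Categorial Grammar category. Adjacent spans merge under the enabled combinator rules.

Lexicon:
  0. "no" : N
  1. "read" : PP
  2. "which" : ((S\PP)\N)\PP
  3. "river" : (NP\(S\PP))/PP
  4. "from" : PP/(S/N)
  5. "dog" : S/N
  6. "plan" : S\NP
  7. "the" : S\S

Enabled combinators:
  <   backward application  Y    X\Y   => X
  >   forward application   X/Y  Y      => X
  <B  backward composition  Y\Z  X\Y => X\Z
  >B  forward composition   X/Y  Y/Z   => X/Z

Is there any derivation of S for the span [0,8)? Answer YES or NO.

YES

[0,8] S   <
  [0,6] NP   <
    [0,1] "no" : N
    [1,6] NP\N   <B
      [1,3] (S\PP)\N   <
        [1,2] "read" : PP
        [2,3] "which" : ((S\PP)\N)\PP
      [3,6] NP\(S\PP)   >
        [3,4] "river" : (NP\(S\PP))/PP
        [4,6] PP   >
          [4,5] "from" : PP/(S/N)
          [5,6] "dog" : S/N
  [6,8] S\NP   <B
    [6,7] "plan" : S\NP
    [7,8] "the" : S\S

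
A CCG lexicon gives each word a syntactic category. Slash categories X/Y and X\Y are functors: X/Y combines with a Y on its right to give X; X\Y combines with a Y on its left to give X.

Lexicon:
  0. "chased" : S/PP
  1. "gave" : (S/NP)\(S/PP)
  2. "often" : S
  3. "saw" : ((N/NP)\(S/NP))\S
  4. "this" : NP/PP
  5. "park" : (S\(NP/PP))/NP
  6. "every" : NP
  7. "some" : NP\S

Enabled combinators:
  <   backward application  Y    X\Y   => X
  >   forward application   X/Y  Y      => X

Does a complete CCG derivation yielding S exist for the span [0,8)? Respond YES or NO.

NO

S/PP (S/NP)\(S/PP) S ((N/NP)\(S/NP))\S NP/PP (S\(NP/PP))/NP NP NP\S
CKY chart[0,8] = {N}; S ∉ chart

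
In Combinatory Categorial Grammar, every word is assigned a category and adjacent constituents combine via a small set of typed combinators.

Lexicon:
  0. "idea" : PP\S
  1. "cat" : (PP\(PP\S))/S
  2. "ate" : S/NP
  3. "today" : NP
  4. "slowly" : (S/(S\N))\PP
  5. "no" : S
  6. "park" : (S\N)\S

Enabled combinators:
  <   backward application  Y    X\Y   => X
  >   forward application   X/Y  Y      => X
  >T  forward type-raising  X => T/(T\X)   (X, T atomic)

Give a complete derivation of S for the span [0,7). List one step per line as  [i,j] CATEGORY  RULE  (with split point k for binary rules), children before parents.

[0,1] PP\S  lex  "idea"
[1,2] (PP\(PP\S))/S  lex  "cat"
[2,3] S/NP  lex  "ate"
[3,4] NP  lex  "today"
[2,4] S  >  k=3
[1,4] PP\(PP\S)  >  k=2
[0,4] PP  <  k=1
[4,5] (S/(S\N))\PP  lex  "slowly"
[0,5] S/(S\N)  <  k=4
[5,6] S  lex  "no"
[6,7] (S\N)\S  lex  "park"
[5,7] S\N  <  k=6
[0,7] S  >  k=5

[0,7] S   >
  [0,5] S/(S\N)   <
    [0,4] PP   <
      [0,1] "idea" : PP\S
      [1,4] PP\(PP\S)   >
        [1,2] "cat" : (PP\(PP\S))/S
        [2,4] S   >
          [2,3] "ate" : S/NP
          [3,4] "today" : NP
    [4,5] "slowly" : (S/(S\N))\PP
  [5,7] S\N   <
    [5,6] "no" : S
    [6,7] "park" : (S\N)\S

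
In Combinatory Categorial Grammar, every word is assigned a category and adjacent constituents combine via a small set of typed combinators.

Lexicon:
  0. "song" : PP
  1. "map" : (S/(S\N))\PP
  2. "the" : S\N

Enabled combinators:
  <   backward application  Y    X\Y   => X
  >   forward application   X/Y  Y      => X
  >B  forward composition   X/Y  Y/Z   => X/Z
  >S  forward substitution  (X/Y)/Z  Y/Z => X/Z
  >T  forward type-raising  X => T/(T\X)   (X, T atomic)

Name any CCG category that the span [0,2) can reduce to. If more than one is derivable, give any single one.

S/(S\N)

[0,3] S   >
  [0,2] S/(S\N)   <
    [0,1] "song" : PP
    [1,2] "map" : (S/(S\N))\PP
  [2,3] "the" : S\N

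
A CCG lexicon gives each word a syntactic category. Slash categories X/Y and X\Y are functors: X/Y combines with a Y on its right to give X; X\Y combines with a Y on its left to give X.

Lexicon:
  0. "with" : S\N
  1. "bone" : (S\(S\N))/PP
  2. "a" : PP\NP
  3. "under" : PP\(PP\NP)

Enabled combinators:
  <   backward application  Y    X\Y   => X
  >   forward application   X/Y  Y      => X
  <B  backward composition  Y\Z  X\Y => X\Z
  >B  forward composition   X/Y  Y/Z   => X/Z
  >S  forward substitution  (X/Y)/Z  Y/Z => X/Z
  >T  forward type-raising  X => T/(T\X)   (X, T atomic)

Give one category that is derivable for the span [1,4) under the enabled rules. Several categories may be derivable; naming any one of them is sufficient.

[0,4] S   <
  [0,1] "with" : S\N
  [1,4] S\(S\N)   >
    [1,2] "bone" : (S\(S\N))/PP
    [2,4] PP   <
      [2,3] "a" : PP\NP
      [3,4] "under" : PP\(PP\NP)

S\(S\N)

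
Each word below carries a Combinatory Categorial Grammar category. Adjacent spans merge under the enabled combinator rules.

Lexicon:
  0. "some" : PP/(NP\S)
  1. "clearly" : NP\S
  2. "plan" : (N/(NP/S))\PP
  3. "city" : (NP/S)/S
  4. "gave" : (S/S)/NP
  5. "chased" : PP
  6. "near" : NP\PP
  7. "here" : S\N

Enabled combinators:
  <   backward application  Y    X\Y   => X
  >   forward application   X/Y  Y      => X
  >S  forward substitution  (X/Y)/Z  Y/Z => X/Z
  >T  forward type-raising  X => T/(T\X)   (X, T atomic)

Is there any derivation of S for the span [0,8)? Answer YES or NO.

[0,8] S   <
  [0,7] N   >
    [0,3] N/(NP/S)   <
      [0,2] PP   >
        [0,1] "some" : PP/(NP\S)
        [1,2] "clearly" : NP\S
      [2,3] "plan" : (N/(NP/S))\PP
    [3,7] NP/S   >S
      [3,4] "city" : (NP/S)/S
      [4,7] S/S   >
        [4,5] "gave" : (S/S)/NP
        [5,7] NP   <
          [5,6] "chased" : PP
          [6,7] "near" : NP\PP
  [7,8] "here" : S\N

YES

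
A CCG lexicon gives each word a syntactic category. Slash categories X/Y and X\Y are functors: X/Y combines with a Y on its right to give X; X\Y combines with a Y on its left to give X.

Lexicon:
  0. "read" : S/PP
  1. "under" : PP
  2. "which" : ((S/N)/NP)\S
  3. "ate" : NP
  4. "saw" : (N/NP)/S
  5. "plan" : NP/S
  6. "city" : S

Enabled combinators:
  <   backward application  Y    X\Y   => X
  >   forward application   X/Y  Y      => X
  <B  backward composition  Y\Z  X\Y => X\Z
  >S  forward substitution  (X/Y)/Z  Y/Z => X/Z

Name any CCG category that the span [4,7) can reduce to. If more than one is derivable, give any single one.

[0,7] S   >
  [0,4] S/N   >
    [0,3] (S/N)/NP   <
      [0,2] S   >
        [0,1] "read" : S/PP
        [1,2] "under" : PP
      [2,3] "which" : ((S/N)/NP)\S
    [3,4] "ate" : NP
  [4,7] N   >
    [4,6] N/S   >S
      [4,5] "saw" : (N/NP)/S
      [5,6] "plan" : NP/S
    [6,7] "city" : S

N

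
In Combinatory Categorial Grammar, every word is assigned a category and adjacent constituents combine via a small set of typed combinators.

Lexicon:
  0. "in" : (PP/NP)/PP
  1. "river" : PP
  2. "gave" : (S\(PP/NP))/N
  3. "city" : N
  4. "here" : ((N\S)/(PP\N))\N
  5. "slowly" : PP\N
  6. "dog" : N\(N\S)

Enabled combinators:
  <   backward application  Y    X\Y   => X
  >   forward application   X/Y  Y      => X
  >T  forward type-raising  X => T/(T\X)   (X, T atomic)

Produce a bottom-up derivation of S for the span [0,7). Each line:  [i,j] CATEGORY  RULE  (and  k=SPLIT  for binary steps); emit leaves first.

[0,7] S   <
  [0,2] PP/NP   >
    [0,1] "in" : (PP/NP)/PP
    [1,2] "river" : PP
  [2,7] S\(PP/NP)   >
    [2,3] "gave" : (S\(PP/NP))/N
    [3,7] N   <
      [3,6] N\S   >
        [3,5] (N\S)/(PP\N)   <
          [3,4] "city" : N
          [4,5] "here" : ((N\S)/(PP\N))\N
        [5,6] "slowly" : PP\N
      [6,7] "dog" : N\(N\S)

[0,1] (PP/NP)/PP  lex  "in"
[1,2] PP  lex  "river"
[0,2] PP/NP  >  k=1
[2,3] (S\(PP/NP))/N  lex  "gave"
[3,4] N  lex  "city"
[4,5] ((N\S)/(PP\N))\N  lex  "here"
[3,5] (N\S)/(PP\N)  <  k=4
[5,6] PP\N  lex  "slowly"
[3,6] N\S  >  k=5
[6,7] N\(N\S)  lex  "dog"
[3,7] N  <  k=6
[2,7] S\(PP/NP)  >  k=3
[0,7] S  <  k=2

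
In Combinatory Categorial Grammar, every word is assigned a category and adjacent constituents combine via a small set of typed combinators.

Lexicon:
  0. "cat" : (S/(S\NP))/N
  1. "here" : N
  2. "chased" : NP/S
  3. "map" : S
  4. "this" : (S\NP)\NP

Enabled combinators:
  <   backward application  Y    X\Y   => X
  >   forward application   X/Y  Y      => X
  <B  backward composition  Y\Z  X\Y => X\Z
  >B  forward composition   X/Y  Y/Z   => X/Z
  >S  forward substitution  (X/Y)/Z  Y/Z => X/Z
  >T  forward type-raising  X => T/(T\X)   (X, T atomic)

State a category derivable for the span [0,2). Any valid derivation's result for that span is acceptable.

[0,5] S   >
  [0,2] S/(S\NP)   >
    [0,1] "cat" : (S/(S\NP))/N
    [1,2] "here" : N
  [2,5] S\NP   <
    [2,4] NP   >
      [2,3] "chased" : NP/S
      [3,4] "map" : S
    [4,5] "this" : (S\NP)\NP

S/(S\NP)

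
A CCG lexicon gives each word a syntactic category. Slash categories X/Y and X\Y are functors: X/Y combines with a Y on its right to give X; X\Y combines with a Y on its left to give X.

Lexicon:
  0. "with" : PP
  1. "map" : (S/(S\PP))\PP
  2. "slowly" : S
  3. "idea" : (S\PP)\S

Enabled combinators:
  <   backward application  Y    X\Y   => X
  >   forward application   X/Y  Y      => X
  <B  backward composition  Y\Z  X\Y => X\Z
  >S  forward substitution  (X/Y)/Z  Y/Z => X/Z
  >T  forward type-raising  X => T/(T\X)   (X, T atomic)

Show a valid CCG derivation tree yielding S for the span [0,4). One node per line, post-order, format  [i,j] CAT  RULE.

[0,1] PP  lex  "with"
[1,2] (S/(S\PP))\PP  lex  "map"
[0,2] S/(S\PP)  <  k=1
[2,3] S  lex  "slowly"
[3,4] (S\PP)\S  lex  "idea"
[2,4] S\PP  <  k=3
[0,4] S  >  k=2

[0,4] S   >
  [0,2] S/(S\PP)   <
    [0,1] "with" : PP
    [1,2] "map" : (S/(S\PP))\PP
  [2,4] S\PP   <
    [2,3] "slowly" : S
    [3,4] "idea" : (S\PP)\S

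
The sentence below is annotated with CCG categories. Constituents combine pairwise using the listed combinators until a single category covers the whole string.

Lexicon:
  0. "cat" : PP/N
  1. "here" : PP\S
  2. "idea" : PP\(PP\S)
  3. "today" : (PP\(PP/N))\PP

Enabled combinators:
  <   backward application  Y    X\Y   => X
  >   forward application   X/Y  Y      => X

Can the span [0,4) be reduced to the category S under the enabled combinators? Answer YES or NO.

PP/N PP\S PP\(PP\S) (PP\(PP/N))\PP
CKY chart[0,4] = {PP}; S ∉ chart

NO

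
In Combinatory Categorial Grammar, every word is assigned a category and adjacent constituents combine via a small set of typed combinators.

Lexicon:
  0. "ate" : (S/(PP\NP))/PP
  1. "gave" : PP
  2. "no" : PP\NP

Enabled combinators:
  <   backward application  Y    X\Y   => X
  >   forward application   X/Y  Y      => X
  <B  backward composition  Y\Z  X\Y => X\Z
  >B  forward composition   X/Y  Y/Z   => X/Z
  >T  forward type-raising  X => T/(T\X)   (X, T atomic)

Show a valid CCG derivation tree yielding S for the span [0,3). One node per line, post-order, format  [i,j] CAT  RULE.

[0,1] (S/(PP\NP))/PP  lex  "ate"
[1,2] PP  lex  "gave"
[0,2] S/(PP\NP)  >  k=1
[2,3] PP\NP  lex  "no"
[0,3] S  >  k=2

[0,3] S   >
  [0,2] S/(PP\NP)   >
    [0,1] "ate" : (S/(PP\NP))/PP
    [1,2] "gave" : PP
  [2,3] "no" : PP\NP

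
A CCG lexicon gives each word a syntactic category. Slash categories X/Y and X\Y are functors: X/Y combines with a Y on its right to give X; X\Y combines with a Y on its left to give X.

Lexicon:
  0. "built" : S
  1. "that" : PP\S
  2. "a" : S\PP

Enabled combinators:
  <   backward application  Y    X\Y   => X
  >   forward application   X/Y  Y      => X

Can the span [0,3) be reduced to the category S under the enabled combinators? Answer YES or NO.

YES

[0,3] S   <
  [0,2] PP   <
    [0,1] "built" : S
    [1,2] "that" : PP\S
  [2,3] "a" : S\PP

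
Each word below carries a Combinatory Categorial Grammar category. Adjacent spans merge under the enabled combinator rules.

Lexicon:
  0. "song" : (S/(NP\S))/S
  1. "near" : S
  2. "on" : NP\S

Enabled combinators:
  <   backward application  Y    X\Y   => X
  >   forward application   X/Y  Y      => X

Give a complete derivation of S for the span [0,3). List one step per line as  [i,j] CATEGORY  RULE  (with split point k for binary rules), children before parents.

[0,1] (S/(NP\S))/S  lex  "song"
[1,2] S  lex  "near"
[0,2] S/(NP\S)  >  k=1
[2,3] NP\S  lex  "on"
[0,3] S  >  k=2

[0,3] S   >
  [0,2] S/(NP\S)   >
    [0,1] "song" : (S/(NP\S))/S
    [1,2] "near" : S
  [2,3] "on" : NP\S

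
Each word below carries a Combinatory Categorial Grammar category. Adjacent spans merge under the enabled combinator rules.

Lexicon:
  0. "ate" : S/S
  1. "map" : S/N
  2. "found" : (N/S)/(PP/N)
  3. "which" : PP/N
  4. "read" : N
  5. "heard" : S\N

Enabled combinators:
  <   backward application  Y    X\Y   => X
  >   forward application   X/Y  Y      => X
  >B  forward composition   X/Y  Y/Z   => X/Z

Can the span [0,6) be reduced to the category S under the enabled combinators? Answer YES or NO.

YES

[0,6] S   >
  [0,2] S/N   >B
    [0,1] "ate" : S/S
    [1,2] "map" : S/N
  [2,6] N   >
    [2,4] N/S   >
      [2,3] "found" : (N/S)/(PP/N)
      [3,4] "which" : PP/N
    [4,6] S   <
      [4,5] "read" : N
      [5,6] "heard" : S\N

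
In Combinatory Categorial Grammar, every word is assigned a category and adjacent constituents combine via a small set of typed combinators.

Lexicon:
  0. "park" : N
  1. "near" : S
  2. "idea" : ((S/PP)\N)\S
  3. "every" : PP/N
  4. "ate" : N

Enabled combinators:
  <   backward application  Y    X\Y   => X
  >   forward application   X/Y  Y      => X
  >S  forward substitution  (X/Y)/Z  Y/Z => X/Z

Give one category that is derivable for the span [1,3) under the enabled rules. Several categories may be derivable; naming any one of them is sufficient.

(S/PP)\N

[0,5] S   >
  [0,3] S/PP   <
    [0,1] "park" : N
    [1,3] (S/PP)\N   <
      [1,2] "near" : S
      [2,3] "idea" : ((S/PP)\N)\S
  [3,5] PP   >
    [3,4] "every" : PP/N
    [4,5] "ate" : N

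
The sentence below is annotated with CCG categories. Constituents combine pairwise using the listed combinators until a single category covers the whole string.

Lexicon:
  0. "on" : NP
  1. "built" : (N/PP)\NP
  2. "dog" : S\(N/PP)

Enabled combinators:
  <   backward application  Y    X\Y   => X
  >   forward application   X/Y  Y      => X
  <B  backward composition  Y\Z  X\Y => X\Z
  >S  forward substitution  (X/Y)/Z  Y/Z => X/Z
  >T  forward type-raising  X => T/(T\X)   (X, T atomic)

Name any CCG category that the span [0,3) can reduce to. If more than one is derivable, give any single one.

S

[0,3] S   >
  [0,1] S/(S\NP)   >T
    [0,1] "on" : NP
  [1,3] S\NP   <B
    [1,2] "built" : (N/PP)\NP
    [2,3] "dog" : S\(N/PP)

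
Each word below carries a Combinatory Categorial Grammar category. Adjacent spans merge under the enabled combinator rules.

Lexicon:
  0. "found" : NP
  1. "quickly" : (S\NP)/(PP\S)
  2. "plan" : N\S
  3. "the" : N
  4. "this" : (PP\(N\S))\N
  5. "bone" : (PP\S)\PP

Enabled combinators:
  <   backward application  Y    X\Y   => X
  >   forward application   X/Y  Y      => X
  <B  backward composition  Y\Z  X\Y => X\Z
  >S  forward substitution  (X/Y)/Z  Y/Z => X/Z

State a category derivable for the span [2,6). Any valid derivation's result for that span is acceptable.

[0,6] S   <
  [0,1] "found" : NP
  [1,6] S\NP   >
    [1,2] "quickly" : (S\NP)/(PP\S)
    [2,6] PP\S   <
      [2,5] PP   <
        [2,3] "plan" : N\S
        [3,5] PP\(N\S)   <
          [3,4] "the" : N
          [4,5] "this" : (PP\(N\S))\N
      [5,6] "bone" : (PP\S)\PP

PP\S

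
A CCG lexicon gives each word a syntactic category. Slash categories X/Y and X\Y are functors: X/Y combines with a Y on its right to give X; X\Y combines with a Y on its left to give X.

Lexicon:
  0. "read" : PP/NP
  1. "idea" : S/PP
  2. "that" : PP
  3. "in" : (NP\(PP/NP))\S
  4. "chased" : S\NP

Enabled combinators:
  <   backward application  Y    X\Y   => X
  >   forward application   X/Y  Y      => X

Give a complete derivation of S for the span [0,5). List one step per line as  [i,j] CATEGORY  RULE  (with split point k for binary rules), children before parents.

[0,1] PP/NP  lex  "read"
[1,2] S/PP  lex  "idea"
[2,3] PP  lex  "that"
[1,3] S  >  k=2
[3,4] (NP\(PP/NP))\S  lex  "in"
[1,4] NP\(PP/NP)  <  k=3
[0,4] NP  <  k=1
[4,5] S\NP  lex  "chased"
[0,5] S  <  k=4

[0,5] S   <
  [0,4] NP   <
    [0,1] "read" : PP/NP
    [1,4] NP\(PP/NP)   <
      [1,3] S   >
        [1,2] "idea" : S/PP
        [2,3] "that" : PP
      [3,4] "in" : (NP\(PP/NP))\S
  [4,5] "chased" : S\NP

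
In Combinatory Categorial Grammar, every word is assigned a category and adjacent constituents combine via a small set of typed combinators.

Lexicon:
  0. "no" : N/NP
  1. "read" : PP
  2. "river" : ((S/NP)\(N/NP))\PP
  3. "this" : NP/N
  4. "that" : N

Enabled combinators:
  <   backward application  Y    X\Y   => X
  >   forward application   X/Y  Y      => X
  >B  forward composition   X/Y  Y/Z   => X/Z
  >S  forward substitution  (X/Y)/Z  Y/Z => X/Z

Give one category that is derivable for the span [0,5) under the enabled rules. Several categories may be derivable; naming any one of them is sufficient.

[0,5] S   >
  [0,3] S/NP   <
    [0,1] "no" : N/NP
    [1,3] (S/NP)\(N/NP)   <
      [1,2] "read" : PP
      [2,3] "river" : ((S/NP)\(N/NP))\PP
  [3,5] NP   >
    [3,4] "this" : NP/N
    [4,5] "that" : N

S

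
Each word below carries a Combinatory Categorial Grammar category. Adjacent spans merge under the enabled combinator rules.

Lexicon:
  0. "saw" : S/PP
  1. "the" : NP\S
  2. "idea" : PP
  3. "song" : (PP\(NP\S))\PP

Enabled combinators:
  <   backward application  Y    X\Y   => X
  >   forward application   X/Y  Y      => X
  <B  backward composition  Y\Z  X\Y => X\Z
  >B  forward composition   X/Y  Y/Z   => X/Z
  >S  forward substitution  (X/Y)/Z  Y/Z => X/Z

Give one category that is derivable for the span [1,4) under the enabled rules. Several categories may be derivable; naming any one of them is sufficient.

PP

[0,4] S   >
  [0,1] "saw" : S/PP
  [1,4] PP   <
    [1,2] "the" : NP\S
    [2,4] PP\(NP\S)   <
      [2,3] "idea" : PP
      [3,4] "song" : (PP\(NP\S))\PP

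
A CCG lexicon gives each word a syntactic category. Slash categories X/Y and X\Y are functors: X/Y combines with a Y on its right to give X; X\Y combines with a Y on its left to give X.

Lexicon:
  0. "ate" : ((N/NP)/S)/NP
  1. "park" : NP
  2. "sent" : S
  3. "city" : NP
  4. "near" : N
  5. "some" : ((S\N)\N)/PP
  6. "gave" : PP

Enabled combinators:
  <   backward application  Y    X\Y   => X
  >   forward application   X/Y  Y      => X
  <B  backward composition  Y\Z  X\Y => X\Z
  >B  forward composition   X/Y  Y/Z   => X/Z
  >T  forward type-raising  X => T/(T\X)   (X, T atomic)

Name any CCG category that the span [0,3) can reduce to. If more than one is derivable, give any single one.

N/NP

[0,7] S   <
  [0,4] N   >
    [0,3] N/NP   >
      [0,2] (N/NP)/S   >
        [0,1] "ate" : ((N/NP)/S)/NP
        [1,2] "park" : NP
      [2,3] "sent" : S
    [3,4] "city" : NP
  [4,7] S\N   <
    [4,5] "near" : N
    [5,7] (S\N)\N   >
      [5,6] "some" : ((S\N)\N)/PP
      [6,7] "gave" : PP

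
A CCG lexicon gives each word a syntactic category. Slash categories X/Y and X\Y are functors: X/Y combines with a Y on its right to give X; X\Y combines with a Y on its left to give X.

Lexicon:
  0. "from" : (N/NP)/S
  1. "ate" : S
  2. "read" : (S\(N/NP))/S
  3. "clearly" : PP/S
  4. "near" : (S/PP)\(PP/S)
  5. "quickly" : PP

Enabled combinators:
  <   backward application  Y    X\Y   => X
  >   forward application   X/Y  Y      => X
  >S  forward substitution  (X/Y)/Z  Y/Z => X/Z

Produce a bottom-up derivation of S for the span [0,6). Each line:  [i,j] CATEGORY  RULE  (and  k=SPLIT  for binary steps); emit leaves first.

[0,1] (N/NP)/S  lex  "from"
[1,2] S  lex  "ate"
[0,2] N/NP  >  k=1
[2,3] (S\(N/NP))/S  lex  "read"
[3,4] PP/S  lex  "clearly"
[4,5] (S/PP)\(PP/S)  lex  "near"
[3,5] S/PP  <  k=4
[5,6] PP  lex  "quickly"
[3,6] S  >  k=5
[2,6] S\(N/NP)  >  k=3
[0,6] S  <  k=2

[0,6] S   <
  [0,2] N/NP   >
    [0,1] "from" : (N/NP)/S
    [1,2] "ate" : S
  [2,6] S\(N/NP)   >
    [2,3] "read" : (S\(N/NP))/S
    [3,6] S   >
      [3,5] S/PP   <
        [3,4] "clearly" : PP/S
        [4,5] "near" : (S/PP)\(PP/S)
      [5,6] "quickly" : PP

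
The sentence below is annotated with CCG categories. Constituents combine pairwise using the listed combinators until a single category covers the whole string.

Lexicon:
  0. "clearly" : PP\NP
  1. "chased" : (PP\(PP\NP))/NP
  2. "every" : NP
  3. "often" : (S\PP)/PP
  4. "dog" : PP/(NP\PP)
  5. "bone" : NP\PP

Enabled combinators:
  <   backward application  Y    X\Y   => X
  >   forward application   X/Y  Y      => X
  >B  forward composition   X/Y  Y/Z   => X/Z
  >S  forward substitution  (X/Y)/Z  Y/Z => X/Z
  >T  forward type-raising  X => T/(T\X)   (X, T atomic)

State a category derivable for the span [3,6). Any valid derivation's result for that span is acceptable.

S\PP

[0,6] S   <
  [0,3] PP   <
    [0,1] "clearly" : PP\NP
    [1,3] PP\(PP\NP)   >
      [1,2] "chased" : (PP\(PP\NP))/NP
      [2,3] "every" : NP
  [3,6] S\PP   >
    [3,4] "often" : (S\PP)/PP
    [4,6] PP   >
      [4,5] "dog" : PP/(NP\PP)
      [5,6] "bone" : NP\PP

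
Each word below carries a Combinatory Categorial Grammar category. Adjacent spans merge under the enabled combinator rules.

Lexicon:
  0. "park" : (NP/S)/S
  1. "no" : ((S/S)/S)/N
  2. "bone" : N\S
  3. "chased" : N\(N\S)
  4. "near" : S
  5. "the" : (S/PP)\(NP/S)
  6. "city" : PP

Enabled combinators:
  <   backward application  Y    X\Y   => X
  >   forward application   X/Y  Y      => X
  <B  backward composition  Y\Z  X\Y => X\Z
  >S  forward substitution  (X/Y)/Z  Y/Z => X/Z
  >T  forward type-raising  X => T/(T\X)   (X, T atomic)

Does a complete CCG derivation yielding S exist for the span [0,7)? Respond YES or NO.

[0,7] S   >
  [0,6] S/PP   <
    [0,5] NP/S   >S
      [0,1] "park" : (NP/S)/S
      [1,5] S/S   >
        [1,4] (S/S)/S   >
          [1,2] "no" : ((S/S)/S)/N
          [2,4] N   <
            [2,3] "bone" : N\S
            [3,4] "chased" : N\(N\S)
        [4,5] "near" : S
    [5,6] "the" : (S/PP)\(NP/S)
  [6,7] "city" : PP

YES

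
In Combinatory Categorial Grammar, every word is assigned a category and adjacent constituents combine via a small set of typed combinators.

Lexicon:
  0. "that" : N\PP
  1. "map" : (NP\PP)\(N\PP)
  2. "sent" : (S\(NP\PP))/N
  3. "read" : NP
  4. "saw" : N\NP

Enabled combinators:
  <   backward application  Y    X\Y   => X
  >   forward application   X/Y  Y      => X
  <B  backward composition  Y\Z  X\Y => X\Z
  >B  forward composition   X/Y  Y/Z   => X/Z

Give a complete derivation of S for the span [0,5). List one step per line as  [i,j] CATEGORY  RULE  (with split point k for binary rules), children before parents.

[0,5] S   <
  [0,2] NP\PP   <
    [0,1] "that" : N\PP
    [1,2] "map" : (NP\PP)\(N\PP)
  [2,5] S\(NP\PP)   >
    [2,3] "sent" : (S\(NP\PP))/N
    [3,5] N   <
      [3,4] "read" : NP
      [4,5] "saw" : N\NP

[0,1] N\PP  lex  "that"
[1,2] (NP\PP)\(N\PP)  lex  "map"
[0,2] NP\PP  <  k=1
[2,3] (S\(NP\PP))/N  lex  "sent"
[3,4] NP  lex  "read"
[4,5] N\NP  lex  "saw"
[3,5] N  <  k=4
[2,5] S\(NP\PP)  >  k=3
[0,5] S  <  k=2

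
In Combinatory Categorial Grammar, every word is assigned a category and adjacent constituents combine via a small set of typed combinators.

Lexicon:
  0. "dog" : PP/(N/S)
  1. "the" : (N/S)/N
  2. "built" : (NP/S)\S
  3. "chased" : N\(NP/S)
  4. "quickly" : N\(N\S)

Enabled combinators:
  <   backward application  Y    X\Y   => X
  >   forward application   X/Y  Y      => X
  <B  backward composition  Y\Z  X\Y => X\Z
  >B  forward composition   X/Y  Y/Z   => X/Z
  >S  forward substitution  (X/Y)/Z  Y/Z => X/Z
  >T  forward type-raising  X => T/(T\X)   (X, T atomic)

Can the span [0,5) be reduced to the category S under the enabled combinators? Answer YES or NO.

PP/(N/S) (N/S)/N (NP/S)\S N\(NP/S) N\(N\S)
CKY chart[0,5] = {N/(N\PP), NP/(NP\PP), PP, PP/(N\N), PP/(PP\PP), S/(S\PP)}; S ∉ chart

NO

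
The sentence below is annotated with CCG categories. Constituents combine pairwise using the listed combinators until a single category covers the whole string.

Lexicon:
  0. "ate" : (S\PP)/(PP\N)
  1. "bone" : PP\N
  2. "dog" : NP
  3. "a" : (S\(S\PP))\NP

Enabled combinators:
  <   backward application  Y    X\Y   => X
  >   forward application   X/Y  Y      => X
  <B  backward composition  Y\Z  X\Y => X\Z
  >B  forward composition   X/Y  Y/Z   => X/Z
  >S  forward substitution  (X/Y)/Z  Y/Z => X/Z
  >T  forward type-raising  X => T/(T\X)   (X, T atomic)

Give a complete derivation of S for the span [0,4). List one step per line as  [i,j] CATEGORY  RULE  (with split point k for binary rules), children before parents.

[0,1] (S\PP)/(PP\N)  lex  "ate"
[1,2] PP\N  lex  "bone"
[0,2] S\PP  >  k=1
[2,3] NP  lex  "dog"
[3,4] (S\(S\PP))\NP  lex  "a"
[2,4] S\(S\PP)  <  k=3
[0,4] S  <  k=2

[0,4] S   <
  [0,2] S\PP   >
    [0,1] "ate" : (S\PP)/(PP\N)
    [1,2] "bone" : PP\N
  [2,4] S\(S\PP)   <
    [2,3] "dog" : NP
    [3,4] "a" : (S\(S\PP))\NP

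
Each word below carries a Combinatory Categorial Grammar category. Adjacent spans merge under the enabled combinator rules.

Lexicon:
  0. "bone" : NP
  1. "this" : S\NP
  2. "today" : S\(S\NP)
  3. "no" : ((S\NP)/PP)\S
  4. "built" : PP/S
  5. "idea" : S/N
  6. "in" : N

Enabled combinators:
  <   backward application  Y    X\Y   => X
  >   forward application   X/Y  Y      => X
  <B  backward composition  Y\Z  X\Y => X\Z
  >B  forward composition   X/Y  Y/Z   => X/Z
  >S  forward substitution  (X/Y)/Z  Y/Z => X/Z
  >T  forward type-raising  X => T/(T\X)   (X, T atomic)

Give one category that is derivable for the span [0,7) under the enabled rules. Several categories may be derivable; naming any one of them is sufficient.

[0,7] S   <
  [0,1] "bone" : NP
  [1,7] S\NP   >
    [1,4] (S\NP)/PP   <
      [1,3] S   <
        [1,2] "this" : S\NP
        [2,3] "today" : S\(S\NP)
      [3,4] "no" : ((S\NP)/PP)\S
    [4,7] PP   >
      [4,5] "built" : PP/S
      [5,7] S   >
        [5,6] "idea" : S/N
        [6,7] "in" : N

S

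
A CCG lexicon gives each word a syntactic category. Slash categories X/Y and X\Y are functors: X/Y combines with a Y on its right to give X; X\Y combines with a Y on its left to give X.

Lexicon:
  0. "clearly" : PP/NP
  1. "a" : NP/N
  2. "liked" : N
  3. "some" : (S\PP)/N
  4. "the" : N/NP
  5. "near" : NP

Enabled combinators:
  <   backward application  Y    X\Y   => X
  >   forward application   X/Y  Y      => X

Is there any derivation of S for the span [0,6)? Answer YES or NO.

YES

[0,6] S   <
  [0,3] PP   >
    [0,1] "clearly" : PP/NP
    [1,3] NP   >
      [1,2] "a" : NP/N
      [2,3] "liked" : N
  [3,6] S\PP   >
    [3,4] "some" : (S\PP)/N
    [4,6] N   >
      [4,5] "the" : N/NP
      [5,6] "near" : NP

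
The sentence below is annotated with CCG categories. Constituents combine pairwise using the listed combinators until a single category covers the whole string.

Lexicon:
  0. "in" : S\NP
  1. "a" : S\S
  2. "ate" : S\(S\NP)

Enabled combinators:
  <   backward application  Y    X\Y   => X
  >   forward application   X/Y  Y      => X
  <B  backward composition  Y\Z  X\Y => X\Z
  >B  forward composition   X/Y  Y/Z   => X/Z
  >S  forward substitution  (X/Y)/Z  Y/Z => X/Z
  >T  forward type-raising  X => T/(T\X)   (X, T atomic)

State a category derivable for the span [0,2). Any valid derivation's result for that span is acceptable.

[0,3] S   <
  [0,2] S\NP   <B
    [0,1] "in" : S\NP
    [1,2] "a" : S\S
  [2,3] "ate" : S\(S\NP)

S\NP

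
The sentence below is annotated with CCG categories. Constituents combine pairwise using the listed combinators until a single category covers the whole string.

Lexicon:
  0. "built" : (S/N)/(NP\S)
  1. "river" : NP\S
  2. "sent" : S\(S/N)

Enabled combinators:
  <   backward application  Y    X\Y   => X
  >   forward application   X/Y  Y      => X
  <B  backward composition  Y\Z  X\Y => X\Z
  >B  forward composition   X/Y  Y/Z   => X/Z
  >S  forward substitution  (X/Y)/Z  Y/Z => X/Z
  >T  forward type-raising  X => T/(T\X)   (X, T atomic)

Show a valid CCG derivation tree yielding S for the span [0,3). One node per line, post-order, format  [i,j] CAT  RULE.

[0,3] S   <
  [0,2] S/N   >
    [0,1] "built" : (S/N)/(NP\S)
    [1,2] "river" : NP\S
  [2,3] "sent" : S\(S/N)

[0,1] (S/N)/(NP\S)  lex  "built"
[1,2] NP\S  lex  "river"
[0,2] S/N  >  k=1
[2,3] S\(S/N)  lex  "sent"
[0,3] S  <  k=2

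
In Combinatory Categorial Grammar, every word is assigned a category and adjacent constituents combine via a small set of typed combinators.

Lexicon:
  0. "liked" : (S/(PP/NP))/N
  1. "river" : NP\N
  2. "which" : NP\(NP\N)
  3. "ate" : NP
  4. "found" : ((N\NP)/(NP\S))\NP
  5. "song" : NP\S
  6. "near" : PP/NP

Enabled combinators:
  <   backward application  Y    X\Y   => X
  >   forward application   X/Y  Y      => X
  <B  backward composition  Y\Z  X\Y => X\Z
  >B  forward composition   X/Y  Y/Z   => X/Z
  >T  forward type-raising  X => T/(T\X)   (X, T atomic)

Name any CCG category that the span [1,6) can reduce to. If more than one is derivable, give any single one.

[0,7] S   >
  [0,6] S/(PP/NP)   >
    [0,1] "liked" : (S/(PP/NP))/N
    [1,6] N   <
      [1,3] NP   <
        [1,2] "river" : NP\N
        [2,3] "which" : NP\(NP\N)
      [3,6] N\NP   >
        [3,5] (N\NP)/(NP\S)   <
          [3,4] "ate" : NP
          [4,5] "found" : ((N\NP)/(NP\S))\NP
        [5,6] "song" : NP\S
  [6,7] "near" : PP/NP

N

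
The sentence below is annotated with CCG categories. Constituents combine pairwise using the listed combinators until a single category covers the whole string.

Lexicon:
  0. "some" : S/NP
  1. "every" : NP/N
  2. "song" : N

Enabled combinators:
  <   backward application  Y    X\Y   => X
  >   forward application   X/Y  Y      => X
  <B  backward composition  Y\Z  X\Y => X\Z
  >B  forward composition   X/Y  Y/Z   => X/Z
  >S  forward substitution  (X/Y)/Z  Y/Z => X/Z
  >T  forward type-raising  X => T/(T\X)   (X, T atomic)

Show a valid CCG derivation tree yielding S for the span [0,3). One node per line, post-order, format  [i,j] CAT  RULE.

[0,3] S   >
  [0,2] S/N   >B
    [0,1] "some" : S/NP
    [1,2] "every" : NP/N
  [2,3] "song" : N

[0,1] S/NP  lex  "some"
[1,2] NP/N  lex  "every"
[0,2] S/N  >B  k=1
[2,3] N  lex  "song"
[0,3] S  >  k=2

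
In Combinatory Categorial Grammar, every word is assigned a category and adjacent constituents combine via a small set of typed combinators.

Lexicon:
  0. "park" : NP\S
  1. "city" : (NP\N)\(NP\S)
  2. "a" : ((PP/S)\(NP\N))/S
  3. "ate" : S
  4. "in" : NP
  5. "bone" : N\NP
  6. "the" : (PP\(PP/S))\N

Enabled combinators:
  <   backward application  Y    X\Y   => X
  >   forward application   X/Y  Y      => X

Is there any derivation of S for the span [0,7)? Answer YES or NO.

NP\S (NP\N)\(NP\S) ((PP/S)\(NP\N))/S S NP N\NP (PP\(PP/S))\N
CKY chart[0,7] = {PP}; S ∉ chart

NO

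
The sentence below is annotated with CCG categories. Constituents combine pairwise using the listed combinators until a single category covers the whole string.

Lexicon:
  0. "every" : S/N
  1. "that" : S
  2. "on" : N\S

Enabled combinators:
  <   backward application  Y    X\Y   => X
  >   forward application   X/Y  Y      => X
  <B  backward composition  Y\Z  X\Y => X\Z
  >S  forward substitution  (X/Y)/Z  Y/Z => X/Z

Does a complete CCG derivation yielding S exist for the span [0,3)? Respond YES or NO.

[0,3] S   >
  [0,1] "every" : S/N
  [1,3] N   <
    [1,2] "that" : S
    [2,3] "on" : N\S

YES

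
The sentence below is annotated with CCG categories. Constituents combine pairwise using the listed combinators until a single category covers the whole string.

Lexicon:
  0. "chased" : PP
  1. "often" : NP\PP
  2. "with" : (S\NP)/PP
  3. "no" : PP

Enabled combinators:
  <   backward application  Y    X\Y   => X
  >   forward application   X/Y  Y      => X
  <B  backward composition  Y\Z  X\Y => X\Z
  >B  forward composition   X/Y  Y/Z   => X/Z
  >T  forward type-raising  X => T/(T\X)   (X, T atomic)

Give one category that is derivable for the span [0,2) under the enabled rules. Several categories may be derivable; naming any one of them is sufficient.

NP

[0,4] S   <
  [0,2] NP   <
    [0,1] "chased" : PP
    [1,2] "often" : NP\PP
  [2,4] S\NP   >
    [2,3] "with" : (S\NP)/PP
    [3,4] "no" : PP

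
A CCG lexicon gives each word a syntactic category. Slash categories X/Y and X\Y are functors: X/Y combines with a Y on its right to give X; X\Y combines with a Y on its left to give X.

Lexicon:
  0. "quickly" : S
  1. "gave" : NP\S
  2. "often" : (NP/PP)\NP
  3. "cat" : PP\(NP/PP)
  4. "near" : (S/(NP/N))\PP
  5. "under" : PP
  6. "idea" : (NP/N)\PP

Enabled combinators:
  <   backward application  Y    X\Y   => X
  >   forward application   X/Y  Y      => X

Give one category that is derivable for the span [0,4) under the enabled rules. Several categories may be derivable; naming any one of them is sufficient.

[0,7] S   >
  [0,5] S/(NP/N)   <
    [0,4] PP   <
      [0,3] NP/PP   <
        [0,2] NP   <
          [0,1] "quickly" : S
          [1,2] "gave" : NP\S
        [2,3] "often" : (NP/PP)\NP
      [3,4] "cat" : PP\(NP/PP)
    [4,5] "near" : (S/(NP/N))\PP
  [5,7] NP/N   <
    [5,6] "under" : PP
    [6,7] "idea" : (NP/N)\PP

PP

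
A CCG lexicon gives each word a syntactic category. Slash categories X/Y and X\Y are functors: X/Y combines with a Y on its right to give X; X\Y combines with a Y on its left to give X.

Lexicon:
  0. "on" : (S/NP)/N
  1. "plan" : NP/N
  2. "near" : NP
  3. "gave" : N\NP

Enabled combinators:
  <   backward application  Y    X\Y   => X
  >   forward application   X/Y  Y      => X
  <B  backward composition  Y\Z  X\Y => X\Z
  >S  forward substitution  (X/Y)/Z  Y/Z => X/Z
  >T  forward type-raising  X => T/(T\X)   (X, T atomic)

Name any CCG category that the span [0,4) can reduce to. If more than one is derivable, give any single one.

[0,4] S   >
  [0,2] S/N   >S
    [0,1] "on" : (S/NP)/N
    [1,2] "plan" : NP/N
  [2,4] N   <
    [2,3] "near" : NP
    [3,4] "gave" : N\NP

S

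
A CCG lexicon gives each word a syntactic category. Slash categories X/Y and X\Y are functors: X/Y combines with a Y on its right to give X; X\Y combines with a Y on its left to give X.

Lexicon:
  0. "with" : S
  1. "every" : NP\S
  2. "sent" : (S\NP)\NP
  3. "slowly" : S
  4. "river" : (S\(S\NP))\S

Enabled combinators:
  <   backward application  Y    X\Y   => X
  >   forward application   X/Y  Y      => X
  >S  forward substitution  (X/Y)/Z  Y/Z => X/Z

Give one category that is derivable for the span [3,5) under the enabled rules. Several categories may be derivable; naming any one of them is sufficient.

S\(S\NP)

[0,5] S   <
  [0,3] S\NP   <
    [0,2] NP   <
      [0,1] "with" : S
      [1,2] "every" : NP\S
    [2,3] "sent" : (S\NP)\NP
  [3,5] S\(S\NP)   <
    [3,4] "slowly" : S
    [4,5] "river" : (S\(S\NP))\S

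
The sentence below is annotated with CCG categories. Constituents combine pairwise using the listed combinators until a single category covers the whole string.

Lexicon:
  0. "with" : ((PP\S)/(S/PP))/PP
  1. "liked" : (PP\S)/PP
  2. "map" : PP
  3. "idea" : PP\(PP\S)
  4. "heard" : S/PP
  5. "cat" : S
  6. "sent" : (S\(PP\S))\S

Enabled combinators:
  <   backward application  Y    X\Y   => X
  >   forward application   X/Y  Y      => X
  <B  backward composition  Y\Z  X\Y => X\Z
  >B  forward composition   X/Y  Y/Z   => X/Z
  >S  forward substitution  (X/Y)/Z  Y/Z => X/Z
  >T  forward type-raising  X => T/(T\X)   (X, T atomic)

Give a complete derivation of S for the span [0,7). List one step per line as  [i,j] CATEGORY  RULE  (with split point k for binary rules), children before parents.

[0,7] S   <
  [0,5] PP\S   >
    [0,4] (PP\S)/(S/PP)   >
      [0,1] "with" : ((PP\S)/(S/PP))/PP
      [1,4] PP   <
        [1,3] PP\S   >
          [1,2] "liked" : (PP\S)/PP
          [2,3] "map" : PP
        [3,4] "idea" : PP\(PP\S)
    [4,5] "heard" : S/PP
  [5,7] S\(PP\S)   <
    [5,6] "cat" : S
    [6,7] "sent" : (S\(PP\S))\S

[0,1] ((PP\S)/(S/PP))/PP  lex  "with"
[1,2] (PP\S)/PP  lex  "liked"
[2,3] PP  lex  "map"
[1,3] PP\S  >  k=2
[3,4] PP\(PP\S)  lex  "idea"
[1,4] PP  <  k=3
[0,4] (PP\S)/(S/PP)  >  k=1
[4,5] S/PP  lex  "heard"
[0,5] PP\S  >  k=4
[5,6] S  lex  "cat"
[6,7] (S\(PP\S))\S  lex  "sent"
[5,7] S\(PP\S)  <  k=6
[0,7] S  <  k=5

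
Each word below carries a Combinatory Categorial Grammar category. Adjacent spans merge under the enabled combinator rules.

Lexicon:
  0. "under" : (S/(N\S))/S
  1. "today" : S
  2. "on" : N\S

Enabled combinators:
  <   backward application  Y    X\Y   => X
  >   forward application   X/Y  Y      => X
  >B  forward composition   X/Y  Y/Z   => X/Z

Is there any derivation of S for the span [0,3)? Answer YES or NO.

[0,3] S   >
  [0,2] S/(N\S)   >
    [0,1] "under" : (S/(N\S))/S
    [1,2] "today" : S
  [2,3] "on" : N\S

YES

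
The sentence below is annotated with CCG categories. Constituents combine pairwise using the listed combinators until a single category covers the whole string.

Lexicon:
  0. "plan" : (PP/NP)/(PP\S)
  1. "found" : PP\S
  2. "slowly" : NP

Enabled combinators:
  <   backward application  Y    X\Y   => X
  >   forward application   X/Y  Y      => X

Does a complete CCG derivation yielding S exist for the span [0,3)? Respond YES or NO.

NO

(PP/NP)/(PP\S) PP\S NP
CKY chart[0,3] = {PP}; S ∉ chart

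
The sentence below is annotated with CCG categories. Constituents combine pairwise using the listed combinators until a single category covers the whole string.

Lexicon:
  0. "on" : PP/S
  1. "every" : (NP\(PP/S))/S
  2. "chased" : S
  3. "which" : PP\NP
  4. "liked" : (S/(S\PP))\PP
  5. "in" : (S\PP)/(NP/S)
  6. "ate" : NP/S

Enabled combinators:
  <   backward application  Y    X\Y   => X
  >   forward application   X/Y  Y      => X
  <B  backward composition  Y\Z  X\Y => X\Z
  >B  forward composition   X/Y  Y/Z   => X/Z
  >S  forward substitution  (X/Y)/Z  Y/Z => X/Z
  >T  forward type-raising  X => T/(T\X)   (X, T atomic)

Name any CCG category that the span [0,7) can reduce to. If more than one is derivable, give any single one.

[0,7] S   >
  [0,5] S/(S\PP)   <
    [0,4] PP   <
      [0,3] NP   <
        [0,1] "on" : PP/S
        [1,3] NP\(PP/S)   >
          [1,2] "every" : (NP\(PP/S))/S
          [2,3] "chased" : S
      [3,4] "which" : PP\NP
    [4,5] "liked" : (S/(S\PP))\PP
  [5,7] S\PP   >
    [5,6] "in" : (S\PP)/(NP/S)
    [6,7] "ate" : NP/S

S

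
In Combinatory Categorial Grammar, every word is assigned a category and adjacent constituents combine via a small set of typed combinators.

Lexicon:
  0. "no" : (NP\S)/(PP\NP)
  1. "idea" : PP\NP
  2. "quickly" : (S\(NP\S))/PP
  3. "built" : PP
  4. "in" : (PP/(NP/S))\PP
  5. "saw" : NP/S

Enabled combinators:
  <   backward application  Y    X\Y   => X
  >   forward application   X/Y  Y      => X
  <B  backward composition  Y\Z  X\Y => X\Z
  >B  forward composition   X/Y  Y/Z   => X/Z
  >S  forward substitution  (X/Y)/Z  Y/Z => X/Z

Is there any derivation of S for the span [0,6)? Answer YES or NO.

[0,6] S   <
  [0,2] NP\S   >
    [0,1] "no" : (NP\S)/(PP\NP)
    [1,2] "idea" : PP\NP
  [2,6] S\(NP\S)   >
    [2,3] "quickly" : (S\(NP\S))/PP
    [3,6] PP   >
      [3,5] PP/(NP/S)   <
        [3,4] "built" : PP
        [4,5] "in" : (PP/(NP/S))\PP
      [5,6] "saw" : NP/S

YES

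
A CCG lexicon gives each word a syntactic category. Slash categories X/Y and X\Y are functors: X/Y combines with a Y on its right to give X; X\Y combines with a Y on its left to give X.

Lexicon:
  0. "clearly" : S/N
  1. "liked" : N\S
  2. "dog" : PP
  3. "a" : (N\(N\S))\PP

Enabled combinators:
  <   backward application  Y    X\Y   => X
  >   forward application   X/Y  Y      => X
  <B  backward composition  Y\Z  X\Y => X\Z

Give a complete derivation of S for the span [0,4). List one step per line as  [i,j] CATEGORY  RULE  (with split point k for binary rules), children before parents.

[0,4] S   >
  [0,1] "clearly" : S/N
  [1,4] N   <
    [1,2] "liked" : N\S
    [2,4] N\(N\S)   <
      [2,3] "dog" : PP
      [3,4] "a" : (N\(N\S))\PP

[0,1] S/N  lex  "clearly"
[1,2] N\S  lex  "liked"
[2,3] PP  lex  "dog"
[3,4] (N\(N\S))\PP  lex  "a"
[2,4] N\(N\S)  <  k=3
[1,4] N  <  k=2
[0,4] S  >  k=1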